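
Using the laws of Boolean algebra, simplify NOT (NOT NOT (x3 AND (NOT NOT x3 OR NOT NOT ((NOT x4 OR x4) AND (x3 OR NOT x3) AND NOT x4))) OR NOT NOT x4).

NOT x3 AND NOT x4

NOT (NOT NOT (x3 AND (NOT NOT x3 OR NOT NOT ((NOT x4 OR x4) AND (x3 OR NOT x3) AND NOT x4))) OR NOT NOT x4)
= NOT (NOT NOT (x3 AND (x3 OR NOT NOT ((NOT x4 OR x4) AND (x3 OR NOT x3) AND NOT x4))) OR NOT NOT x4)
= NOT (NOT NOT (x3 AND (x3 OR NOT NOT ((NOT x4 OR x4) AND NOT x4))) OR NOT NOT x4)
= NOT (x3 AND (x3 OR NOT NOT ((NOT x4 OR x4) AND NOT x4))) AND NOT x4
= NOT (x3 AND (x3 OR (NOT x4 OR x4) AND NOT x4)) AND NOT x4
= NOT (x3 AND (x3 OR NOT x4)) AND NOT x4
= NOT x3 AND NOT x4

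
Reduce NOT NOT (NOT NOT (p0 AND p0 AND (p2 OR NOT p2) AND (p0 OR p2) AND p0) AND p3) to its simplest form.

NOT NOT (NOT NOT (p0 AND p0 AND (p2 OR NOT p2) AND (p0 OR p2) AND p0) AND p3)
= NOT NOT (p0 AND p0 AND (p2 OR NOT p2) AND (p0 OR p2) AND p0 AND p3)   — double negation
= p0 AND p0 AND (p2 OR NOT p2) AND (p0 OR p2) AND p0 AND p3   — double negation
= p0 AND p0 AND (p0 OR p2) AND p0 AND p3   — complement / identity
= p0 AND p0 AND p0 AND p3   — absorption
= p0 AND p0 AND p3   — idempotence
= p0 AND p3   — idempotence

p0 AND p3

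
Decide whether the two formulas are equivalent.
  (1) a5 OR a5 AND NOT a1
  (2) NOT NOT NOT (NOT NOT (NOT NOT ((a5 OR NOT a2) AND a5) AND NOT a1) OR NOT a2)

E1: a5 OR a5 AND NOT a1
    = a5   [absorption]
E2: NOT NOT NOT (NOT NOT (NOT NOT ((a5 OR NOT a2) AND a5) AND NOT a1) OR NOT a2)
    = NOT NOT NOT (NOT (NOT ((a5 OR NOT a2) AND a5) OR a1) OR NOT a2)   [De Morgan]
    = NOT (NOT (NOT ((a5 OR NOT a2) AND a5) OR a1) OR NOT a2)   [double negation]
    = NOT (NOT (NOT a5 OR a1) OR NOT a2)   [absorption]
    = (NOT a5 OR a1) AND a2   [De Morgan]
These differ: at a1=1, a2=1, a5=0, E1 = 0 but E2 = 1.

No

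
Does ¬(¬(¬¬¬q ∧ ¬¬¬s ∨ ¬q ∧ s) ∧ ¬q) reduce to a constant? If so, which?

yes, True

¬(¬(¬¬¬q ∧ ¬¬¬s ∨ ¬q ∧ s) ∧ ¬q)
= ¬(¬(¬q ∧ ¬¬¬s ∨ ¬q ∧ s) ∧ ¬q)   (double negation)
= ¬(¬(¬q ∧ ¬s ∨ ¬q ∧ s) ∧ ¬q)   (double negation)
= ¬q ∧ ¬s ∨ ¬q ∧ s ∨ q   (De Morgan)
= ¬q ∨ q   (distribution)
= True   (complement)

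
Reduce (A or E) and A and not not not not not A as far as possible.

(A or E) and A and not not not not not A
= A and not not not not not A   [absorption]
= A and not not not A   [double negation]
= A and not A   [double negation]
= False   [complement]

False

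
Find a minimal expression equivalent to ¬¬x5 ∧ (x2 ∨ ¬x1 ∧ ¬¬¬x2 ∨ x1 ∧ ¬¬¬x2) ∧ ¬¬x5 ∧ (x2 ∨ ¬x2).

x5

¬¬x5 ∧ (x2 ∨ ¬x1 ∧ ¬¬¬x2 ∨ x1 ∧ ¬¬¬x2) ∧ ¬¬x5 ∧ (x2 ∨ ¬x2)
= ¬¬x5 ∧ (x2 ∨ ¬¬¬x2) ∧ ¬¬x5 ∧ (x2 ∨ ¬x2)   [distribution]
= ¬¬x5 ∧ (x2 ∨ ¬x2) ∧ ¬¬x5 ∧ (x2 ∨ ¬x2)   [double negation]
= ¬¬x5 ∧ (x2 ∨ ¬x2)   [idempotence]
= ¬¬x5   [complement / identity]
= x5   [double negation]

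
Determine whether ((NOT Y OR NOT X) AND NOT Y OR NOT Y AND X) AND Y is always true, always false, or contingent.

always false

((NOT Y OR NOT X) AND NOT Y OR NOT Y AND X) AND Y
= (NOT Y OR NOT Y AND X) AND Y   — absorption
= NOT Y AND Y   — absorption
= FALSE   — complement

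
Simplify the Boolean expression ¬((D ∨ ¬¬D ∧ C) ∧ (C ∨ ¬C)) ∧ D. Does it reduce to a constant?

¬((D ∨ ¬¬D ∧ C) ∧ (C ∨ ¬C)) ∧ D
= ¬((D ∨ D ∧ C) ∧ (C ∨ ¬C)) ∧ D   (double negation)
= ¬(D ∧ (C ∨ ¬C)) ∧ D   (absorption)
= ¬D ∧ D   (complement / identity)
= False   (complement)

False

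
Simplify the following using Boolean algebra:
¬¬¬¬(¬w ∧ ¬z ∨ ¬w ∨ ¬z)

¬w ∨ ¬z

¬¬¬¬(¬w ∧ ¬z ∨ ¬w ∨ ¬z)
= ¬¬¬¬(¬w ∨ ¬z)
= ¬¬(¬w ∨ ¬z)
= ¬w ∨ ¬z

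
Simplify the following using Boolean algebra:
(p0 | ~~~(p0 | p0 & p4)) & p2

(p0 | ~~~(p0 | p0 & p4)) & p2
= (p0 | ~(p0 | p0 & p4)) & p2   (double negation)
= (p0 | ~p0) & p2   (absorption)
= p2   (complement / identity)

p2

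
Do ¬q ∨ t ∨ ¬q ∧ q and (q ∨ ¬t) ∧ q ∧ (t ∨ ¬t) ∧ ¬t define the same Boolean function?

E1: ¬q ∨ t ∨ ¬q ∧ q
    = ¬q ∨ t   (complement / identity)
E2: (q ∨ ¬t) ∧ q ∧ (t ∨ ¬t) ∧ ¬t
    = (q ∨ ¬t) ∧ q ∧ ¬t   (complement / identity)
    = q ∧ ¬t   (absorption)
These differ: at q=0, t=1, E1 = 1 but E2 = 0.

No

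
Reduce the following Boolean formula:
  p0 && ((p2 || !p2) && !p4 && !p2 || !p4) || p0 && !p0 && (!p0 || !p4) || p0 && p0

p0

p0 && ((p2 || !p2) && !p4 && !p2 || !p4) || p0 && !p0 && (!p0 || !p4) || p0 && p0
= p0 && ((p2 || !p2) && !p4 && !p2 || !p4) || p0 && !p0 || p0 && p0   — absorption
= p0 && (!p4 && !p2 || !p4) || p0 && !p0 || p0 && p0   — complement / identity
= p0 && (!p4 && !p2 || !p4) || p0   — distribution
= p0 && !p4 || p0   — absorption
= p0   — absorption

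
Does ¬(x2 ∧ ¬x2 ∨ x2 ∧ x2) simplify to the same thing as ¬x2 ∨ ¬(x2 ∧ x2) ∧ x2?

Yes

E1: ¬(x2 ∧ ¬x2 ∨ x2 ∧ x2)
    = ¬x2   (distribution)
E2: ¬x2 ∨ ¬(x2 ∧ x2) ∧ x2
    = ¬x2 ∨ ¬x2 ∧ x2   (idempotence)
    = ¬x2   (complement / identity)
Both reduce to ¬x2, so they are equivalent.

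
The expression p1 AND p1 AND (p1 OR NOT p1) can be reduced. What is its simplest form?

p1 AND p1 AND (p1 OR NOT p1)
= p1 AND p1   [complement / identity]
= p1   [idempotence]

p1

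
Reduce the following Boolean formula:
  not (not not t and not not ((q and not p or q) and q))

not t or not q

not (not not t and not not ((q and not p or q) and q))
= not t or not ((q and not p or q) and q)   (De Morgan)
= not t or not (q and q)   (absorption)
= not t or not q   (idempotence)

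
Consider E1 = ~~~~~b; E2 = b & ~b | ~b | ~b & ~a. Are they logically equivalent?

E1: ~~~~~b
    = ~~~b   — double negation
    = ~b   — double negation
E2: b & ~b | ~b | ~b & ~a
    = b & ~b | ~b   — absorption
    = ~b   — complement / identity
Both reduce to ~b, so they are equivalent.

Yes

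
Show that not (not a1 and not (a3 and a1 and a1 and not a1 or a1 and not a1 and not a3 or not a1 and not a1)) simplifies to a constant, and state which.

not (not a1 and not (a3 and a1 and a1 and not a1 or a1 and not a1 and not a3 or not a1 and not a1))
= not (not a1 and not (a3 and a1 and not a1 or a1 and not a1 and not a3 or not a1 and not a1))   — idempotence
= a1 or a3 and a1 and not a1 or a1 and not a1 and not a3 or not a1 and not a1   — De Morgan
= a1 or a1 and not a1 or not a1 and not a1   — distribution
= a1 or not a1   — distribution
= True   — complement

True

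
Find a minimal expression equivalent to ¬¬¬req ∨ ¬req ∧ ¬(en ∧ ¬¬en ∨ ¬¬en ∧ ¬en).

¬¬¬req ∨ ¬req ∧ ¬(en ∧ ¬¬en ∨ ¬¬en ∧ ¬en)
= ¬¬¬req ∨ ¬req ∧ ¬¬¬en   — distribution
= ¬¬¬req ∨ ¬req ∧ ¬en   — double negation
= ¬req ∨ ¬req ∧ ¬en   — double negation
= ¬req   — absorption

¬req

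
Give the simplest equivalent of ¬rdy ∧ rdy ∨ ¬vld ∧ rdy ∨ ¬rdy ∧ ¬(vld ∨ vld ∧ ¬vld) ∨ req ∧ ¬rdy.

¬vld ∨ req ∧ ¬rdy

¬rdy ∧ rdy ∨ ¬vld ∧ rdy ∨ ¬rdy ∧ ¬(vld ∨ vld ∧ ¬vld) ∨ req ∧ ¬rdy
= ¬vld ∧ rdy ∨ ¬rdy ∧ ¬(vld ∨ vld ∧ ¬vld) ∨ req ∧ ¬rdy   (complement / identity)
= ¬vld ∧ rdy ∨ ¬rdy ∧ ¬vld ∨ req ∧ ¬rdy   (complement / identity)
= ¬vld ∨ req ∧ ¬rdy   (distribution)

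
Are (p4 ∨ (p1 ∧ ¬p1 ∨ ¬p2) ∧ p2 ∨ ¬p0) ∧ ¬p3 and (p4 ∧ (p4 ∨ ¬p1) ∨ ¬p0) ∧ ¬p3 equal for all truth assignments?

Yes

E1: (p4 ∨ (p1 ∧ ¬p1 ∨ ¬p2) ∧ p2 ∨ ¬p0) ∧ ¬p3
    = (p4 ∨ ¬p2 ∧ p2 ∨ ¬p0) ∧ ¬p3   [complement / identity]
    = (p4 ∨ ¬p0) ∧ ¬p3   [complement / identity]
E2: (p4 ∧ (p4 ∨ ¬p1) ∨ ¬p0) ∧ ¬p3
    = (p4 ∨ ¬p0) ∧ ¬p3   [absorption]
Both reduce to (p4 ∨ ¬p0) ∧ ¬p3, so they are equivalent.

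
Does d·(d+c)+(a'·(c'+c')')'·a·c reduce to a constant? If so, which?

d·(d+c)+(a'·(c'+c')')'·a·c
= d·(d+c)+(a+c'+c')·a·c   (De Morgan)
= d·(d+c)+(a+c')·a·c   (idempotence)
= d+(a+c')·a·c   (absorption)
= d+a·c   (absorption)
This depends on a, c, d, so it is not a constant.

no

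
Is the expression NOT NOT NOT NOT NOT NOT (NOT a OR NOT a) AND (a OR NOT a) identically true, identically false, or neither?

neither

NOT NOT NOT NOT NOT NOT (NOT a OR NOT a) AND (a OR NOT a)
= NOT NOT NOT NOT (NOT a OR NOT a) AND (a OR NOT a)   — double negation
= NOT NOT NOT NOT (NOT a OR NOT a)   — complement / identity
= NOT NOT NOT (a AND a)   — De Morgan
= NOT NOT NOT a   — idempotence
= NOT a   — double negation
This depends on a, so it is not a constant.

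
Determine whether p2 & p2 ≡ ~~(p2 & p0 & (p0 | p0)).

No

E1: p2 & p2
    = p2   — idempotence
E2: ~~(p2 & p0 & (p0 | p0))
    = ~~(p2 & p0 & p0)   — idempotence
    = p2 & p0 & p0   — double negation
    = p2 & p0   — idempotence
These differ: at p0=0, p2=1, E1 = 1 but E2 = 0.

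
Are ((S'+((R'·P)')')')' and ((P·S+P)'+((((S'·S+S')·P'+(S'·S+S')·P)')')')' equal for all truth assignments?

E1: ((S'+((R'·P)')')')'
    = S'+((R'·P)')'   (double negation)
    = S'+R'·P   (double negation)
E2: ((P·S+P)'+((((S'·S+S')·P'+(S'·S+S')·P)')')')'
    = ((P·S+P)'+(((S'·S+S')')')')'   (distribution)
    = (P'+(((S'·S+S')')')')'   (absorption)
    = (P'+(((S')')')')'   (complement / identity)
    = (P'+(S')')'   (double negation)
    = P·S'   (De Morgan)
These differ: at P=0, R=0, S=0, E1 = 1 but E2 = 0.

No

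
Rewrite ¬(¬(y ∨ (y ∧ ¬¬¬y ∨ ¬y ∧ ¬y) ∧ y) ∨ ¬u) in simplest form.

¬(¬(y ∨ (y ∧ ¬¬¬y ∨ ¬y ∧ ¬y) ∧ y) ∨ ¬u)
= ¬(¬(y ∨ (y ∧ ¬y ∨ ¬y ∧ ¬y) ∧ y) ∨ ¬u)   — double negation
= ¬(¬(y ∨ ¬y ∧ y) ∨ ¬u)   — distribution
= ¬(¬y ∨ ¬u)   — complement / identity
= y ∧ u   — De Morgan

y ∧ u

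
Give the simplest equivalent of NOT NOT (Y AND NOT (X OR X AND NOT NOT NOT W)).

NOT NOT (Y AND NOT (X OR X AND NOT NOT NOT W))
= NOT NOT (Y AND NOT (X OR X AND NOT W))   [double negation]
= NOT NOT (Y AND NOT X)   [absorption]
= Y AND NOT X   [double negation]

Y AND NOT X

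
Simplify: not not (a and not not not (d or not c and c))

not not (a and not not not (d or not c and c))
= not not (a and not not not d)   [complement / identity]
= a and not not not d   [double negation]
= a and not d   [double negation]

a and not d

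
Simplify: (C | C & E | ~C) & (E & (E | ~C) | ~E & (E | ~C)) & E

(C | C & E | ~C) & (E & (E | ~C) | ~E & (E | ~C)) & E
= (C | C & E | ~C) & (E | ~C) & E
= (C | C & E | ~C) & E
= (C | ~C) & E
= E

E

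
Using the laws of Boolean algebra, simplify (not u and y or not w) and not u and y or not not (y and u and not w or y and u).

(not u and y or not w) and not u and y or not not (y and u and not w or y and u)
= (not u and y or not w) and not u and y or not not (y and u)   [absorption]
= not u and y or not not (y and u)   [absorption]
= not u and y or y and u   [double negation]
= y   [distribution]

y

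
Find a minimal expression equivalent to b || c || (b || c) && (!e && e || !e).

b || c || (b || c) && (!e && e || !e)
= b || c || (b || c) && !e   [complement / identity]
= b || c   [absorption]

b || c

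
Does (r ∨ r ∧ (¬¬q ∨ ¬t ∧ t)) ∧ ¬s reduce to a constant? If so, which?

(r ∨ r ∧ (¬¬q ∨ ¬t ∧ t)) ∧ ¬s
= (r ∨ r ∧ (q ∨ ¬t ∧ t)) ∧ ¬s   — double negation
= (r ∨ r ∧ q) ∧ ¬s   — complement / identity
= r ∧ ¬s   — absorption
This depends on r, s, so it is not a constant.

no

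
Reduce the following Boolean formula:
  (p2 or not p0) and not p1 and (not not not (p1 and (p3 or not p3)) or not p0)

(p2 or not p0) and not p1 and (not not not (p1 and (p3 or not p3)) or not p0)
= (p2 or not p0) and not p1 and (not not not p1 or not p0)
= (p2 or not p0) and not p1 and (not p1 or not p0)
= (p2 or not p0) and not p1

(p2 or not p0) and not p1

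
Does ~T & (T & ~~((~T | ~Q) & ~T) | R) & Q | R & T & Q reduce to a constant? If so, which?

no

~T & (T & ~~((~T | ~Q) & ~T) | R) & Q | R & T & Q
= Q & (~T & (T & ~~((~T | ~Q) & ~T) | R) | R & T)   (distribution)
= Q & (~T & (T & (~T | ~Q) & ~T | R) | R & T)   (double negation)
= Q & (~T & (T & ~T | R) | R & T)   (absorption)
= Q & (~T & R | R & T)   (complement / identity)
= Q & R   (distribution)
This depends on Q, R, so it is not a constant.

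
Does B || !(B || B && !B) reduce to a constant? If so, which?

yes, True

B || !(B || B && !B)
= B || !B
= true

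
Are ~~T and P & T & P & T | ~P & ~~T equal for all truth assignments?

Yes

E1: ~~T
    = T   (double negation)
E2: P & T & P & T | ~P & ~~T
    = P & T & P & T | ~P & T   (double negation)
    = P & T | ~P & T   (idempotence)
    = T   (distribution)
Both reduce to T, so they are equivalent.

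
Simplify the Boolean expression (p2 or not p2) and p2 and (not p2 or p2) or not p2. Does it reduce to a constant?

True

(p2 or not p2) and p2 and (not p2 or p2) or not p2
= (p2 or not p2) and p2 or not p2   (complement / identity)
= p2 or not p2   (complement / identity)
= True   (complement)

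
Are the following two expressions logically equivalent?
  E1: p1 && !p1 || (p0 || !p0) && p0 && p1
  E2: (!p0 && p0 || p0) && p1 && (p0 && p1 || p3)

Yes

E1: p1 && !p1 || (p0 || !p0) && p0 && p1
    = p1 && !p1 || p0 && p1
    = p0 && p1
E2: (!p0 && p0 || p0) && p1 && (p0 && p1 || p3)
    = p0 && p1 && (p0 && p1 || p3)
    = p0 && p1
Both reduce to p0 && p1, so they are equivalent.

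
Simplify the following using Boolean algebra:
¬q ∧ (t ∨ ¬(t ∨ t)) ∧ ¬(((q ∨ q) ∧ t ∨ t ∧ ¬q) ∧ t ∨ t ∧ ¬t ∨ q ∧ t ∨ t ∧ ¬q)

¬q ∧ (t ∨ ¬(t ∨ t)) ∧ ¬(((q ∨ q) ∧ t ∨ t ∧ ¬q) ∧ t ∨ t ∧ ¬t ∨ q ∧ t ∨ t ∧ ¬q)
= ¬q ∧ (t ∨ ¬(t ∨ t)) ∧ ¬(((q ∨ q) ∧ t ∨ t ∧ ¬q) ∧ t ∨ q ∧ t ∨ t ∧ ¬q)   — complement / identity
= ¬q ∧ (t ∨ ¬(t ∨ t)) ∧ ¬((q ∧ t ∨ t ∧ ¬q) ∧ t ∨ q ∧ t ∨ t ∧ ¬q)   — idempotence
= ¬q ∧ (t ∨ ¬(t ∨ t)) ∧ ¬(q ∧ t ∨ t ∧ ¬q)   — absorption
= ¬q ∧ (t ∨ ¬(t ∨ t)) ∧ ¬t   — distribution
= ¬q ∧ (t ∨ ¬t) ∧ ¬t   — idempotence
= ¬q ∧ ¬t   — complement / identity

¬q ∧ ¬t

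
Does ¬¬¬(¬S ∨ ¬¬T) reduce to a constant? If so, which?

¬¬¬(¬S ∨ ¬¬T)
= ¬¬(S ∧ ¬T)   (De Morgan)
= S ∧ ¬T   (double negation)
This depends on S, T, so it is not a constant.

no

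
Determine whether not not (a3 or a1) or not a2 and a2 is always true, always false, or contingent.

contingent

not not (a3 or a1) or not a2 and a2
= a3 or a1 or not a2 and a2   (double negation)
= a3 or a1   (complement / identity)
This depends on a1, a3, so it is not a constant.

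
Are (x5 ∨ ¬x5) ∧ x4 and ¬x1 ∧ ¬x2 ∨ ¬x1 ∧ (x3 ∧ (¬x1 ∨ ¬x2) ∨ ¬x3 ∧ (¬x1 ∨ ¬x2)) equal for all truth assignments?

No

E1: (x5 ∨ ¬x5) ∧ x4
    = x4   (complement / identity)
E2: ¬x1 ∧ ¬x2 ∨ ¬x1 ∧ (x3 ∧ (¬x1 ∨ ¬x2) ∨ ¬x3 ∧ (¬x1 ∨ ¬x2))
    = ¬x1 ∧ ¬x2 ∨ ¬x1 ∧ (¬x1 ∨ ¬x2)   (distribution)
    = ¬x1 ∧ ¬x2 ∨ ¬x1   (absorption)
    = ¬x1   (absorption)
These differ: at x1=0, x2=0, x3=0, x4=0, x5=0, E1 = 0 but E2 = 1.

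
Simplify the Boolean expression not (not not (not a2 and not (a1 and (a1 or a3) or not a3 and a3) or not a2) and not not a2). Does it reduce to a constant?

not (not not (not a2 and not (a1 and (a1 or a3) or not a3 and a3) or not a2) and not not a2)
= not (not not (not a2 and not (a1 and (a1 or a3)) or not a2) and not not a2)   [complement / identity]
= not (not not (not a2 and not a1 or not a2) and not not a2)   [absorption]
= not (not not not a2 and not not a2)   [absorption]
= not not a2 or not a2   [De Morgan]
= a2 or not a2   [double negation]
= True   [complement]

True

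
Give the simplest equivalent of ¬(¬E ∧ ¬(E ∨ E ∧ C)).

¬(¬E ∧ ¬(E ∨ E ∧ C))
= ¬(¬E ∧ ¬E)
= E ∨ E
= E

E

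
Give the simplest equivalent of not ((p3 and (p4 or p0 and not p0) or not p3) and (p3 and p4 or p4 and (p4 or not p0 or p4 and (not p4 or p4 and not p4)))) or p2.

not p4 or p2

not ((p3 and (p4 or p0 and not p0) or not p3) and (p3 and p4 or p4 and (p4 or not p0 or p4 and (not p4 or p4 and not p4)))) or p2
= not ((p3 and (p4 or p0 and not p0) or not p3) and (p3 and p4 or p4 and (p4 or not p0 or p4 and not p4))) or p2
= not ((p3 and p4 or not p3) and (p3 and p4 or p4 and (p4 or not p0 or p4 and not p4))) or p2
= not ((p3 and p4 or not p3) and (p3 and p4 or p4 and (p4 or not p0))) or p2
= not (not p3 and p4 and (p4 or not p0) or p3 and p4) or p2
= not (not p3 and p4 or p3 and p4) or p2
= not p4 or p2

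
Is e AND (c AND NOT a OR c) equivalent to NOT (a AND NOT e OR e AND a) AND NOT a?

E1: e AND (c AND NOT a OR c)
    = e AND c
E2: NOT (a AND NOT e OR e AND a) AND NOT a
    = NOT a AND NOT a
    = NOT a
These differ: at a=0, c=1, e=0, E1 = 0 but E2 = 1.

No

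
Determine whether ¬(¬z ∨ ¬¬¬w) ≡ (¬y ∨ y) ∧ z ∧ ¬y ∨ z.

E1: ¬(¬z ∨ ¬¬¬w)
    = z ∧ ¬¬w
    = z ∧ w
E2: (¬y ∨ y) ∧ z ∧ ¬y ∨ z
    = z ∧ ¬y ∨ z
    = z
These differ: at w=0, y=0, z=1, E1 = 0 but E2 = 1.

No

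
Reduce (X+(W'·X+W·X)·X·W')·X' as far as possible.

0

(X+(W'·X+W·X)·X·W')·X'
= (X+X·X·W')·X'   — distribution
= (X+X·W')·X'   — idempotence
= X·X'   — absorption
= 0   — complement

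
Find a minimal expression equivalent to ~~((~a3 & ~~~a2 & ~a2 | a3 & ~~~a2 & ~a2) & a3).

~a2 & a3

~~((~a3 & ~~~a2 & ~a2 | a3 & ~~~a2 & ~a2) & a3)
= ~~(~~~a2 & ~a2 & a3)   (distribution)
= ~~(~a2 & ~a2 & a3)   (double negation)
= ~~(~a2 & a3)   (idempotence)
= ~a2 & a3   (double negation)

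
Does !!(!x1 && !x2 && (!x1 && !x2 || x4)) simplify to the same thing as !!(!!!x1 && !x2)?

E1: !!(!x1 && !x2 && (!x1 && !x2 || x4))
    = !!(!x1 && !x2)   — absorption
    = !x1 && !x2   — double negation
E2: !!(!!!x1 && !x2)
    = !!(!x1 && !x2)   — double negation
    = !x1 && !x2   — double negation
Both reduce to !x1 && !x2, so they are equivalent.

Yes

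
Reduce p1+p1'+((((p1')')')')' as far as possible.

1

p1+p1'+((((p1')')')')'
= p1+p1'+((p1')')'   (double negation)
= p1+p1'+p1'   (double negation)
= p1+p1'   (idempotence)
= 1   (complement)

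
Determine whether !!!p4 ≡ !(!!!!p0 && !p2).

No

E1: !!!p4
    = !p4   (double negation)
E2: !(!!!!p0 && !p2)
    = !(!!p0 && !p2)   (double negation)
    = !p0 || p2   (De Morgan)
These differ: at p0=0, p2=0, p4=1, E1 = 0 but E2 = 1.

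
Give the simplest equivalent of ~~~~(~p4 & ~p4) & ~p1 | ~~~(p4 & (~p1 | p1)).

~p4

~~~~(~p4 & ~p4) & ~p1 | ~~~(p4 & (~p1 | p1))
= ~~~~(~p4 & ~p4) & ~p1 | ~~~p4   (complement / identity)
= ~~~~~p4 & ~p1 | ~~~p4   (idempotence)
= ~~~p4 & ~p1 | ~~~p4   (double negation)
= ~~~p4   (absorption)
= ~p4   (double negation)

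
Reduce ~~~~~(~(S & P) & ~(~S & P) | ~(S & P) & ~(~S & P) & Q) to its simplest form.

P

~~~~~(~(S & P) & ~(~S & P) | ~(S & P) & ~(~S & P) & Q)
= ~~~~~(~(S & P) & ~(~S & P))   (absorption)
= ~~~(~(S & P) & ~(~S & P))   (double negation)
= ~~(S & P | ~S & P)   (De Morgan)
= ~~P   (distribution)
= P   (double negation)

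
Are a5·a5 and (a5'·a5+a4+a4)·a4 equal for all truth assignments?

E1: a5·a5
    = a5   — idempotence
E2: (a5'·a5+a4+a4)·a4
    = (a4+a4)·a4   — complement / identity
    = a4·a4   — idempotence
    = a4   — idempotence
These differ: at a4=1, a5=0, E1 = 0 but E2 = 1.

No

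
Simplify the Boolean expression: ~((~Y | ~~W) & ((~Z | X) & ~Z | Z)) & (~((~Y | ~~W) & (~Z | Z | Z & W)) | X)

Y & ~W

~((~Y | ~~W) & ((~Z | X) & ~Z | Z)) & (~((~Y | ~~W) & (~Z | Z | Z & W)) | X)
= ~((~Y | ~~W) & (~Z | Z)) & (~((~Y | ~~W) & (~Z | Z | Z & W)) | X)   (absorption)
= ~((~Y | ~~W) & (~Z | Z)) & (~((~Y | ~~W) & (~Z | Z)) | X)   (absorption)
= ~((~Y | ~~W) & (~Z | Z))   (absorption)
= ~(~Y | ~~W)   (complement / identity)
= Y & ~W   (De Morgan)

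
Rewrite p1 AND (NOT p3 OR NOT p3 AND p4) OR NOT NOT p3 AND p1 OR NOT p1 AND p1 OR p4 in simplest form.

p1 AND (NOT p3 OR NOT p3 AND p4) OR NOT NOT p3 AND p1 OR NOT p1 AND p1 OR p4
= p1 AND NOT p3 OR NOT NOT p3 AND p1 OR NOT p1 AND p1 OR p4   (absorption)
= p1 AND NOT p3 OR NOT NOT p3 AND p1 OR p4   (complement / identity)
= p1 AND NOT p3 OR p3 AND p1 OR p4   (double negation)
= p1 OR p4   (distribution)

p1 OR p4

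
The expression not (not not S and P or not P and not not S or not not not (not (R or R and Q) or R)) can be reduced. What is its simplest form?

not S

not (not not S and P or not P and not not S or not not not (not (R or R and Q) or R))
= not (not not S and P or not P and not not S or not (not (R or R and Q) or R))
= not (not not S or not (not (R or R and Q) or R))
= not S and (not (R or R and Q) or R)
= not S and (not R or R)
= not S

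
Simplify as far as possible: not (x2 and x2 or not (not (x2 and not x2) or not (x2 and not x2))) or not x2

not x2

not (x2 and x2 or not (not (x2 and not x2) or not (x2 and not x2))) or not x2
= not (x2 and x2 or x2 and not x2 and x2 and not x2) or not x2
= not (x2 and x2 or x2 and not x2) or not x2
= not x2 or not x2
= not x2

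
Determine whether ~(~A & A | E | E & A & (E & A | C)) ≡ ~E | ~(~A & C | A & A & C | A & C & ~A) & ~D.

No

E1: ~(~A & A | E | E & A & (E & A | C))
    = ~(E | E & A & (E & A | C))
    = ~(E | E & A)
    = ~E
E2: ~E | ~(~A & C | A & A & C | A & C & ~A) & ~D
    = ~E | ~(~A & C | A & C) & ~D
    = ~E | ~C & ~D
These differ: at A=0, C=0, D=0, E=1, E1 = 0 but E2 = 1.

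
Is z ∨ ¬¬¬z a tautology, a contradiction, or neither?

tautology

z ∨ ¬¬¬z
= z ∨ ¬z   (double negation)
= True   (complement)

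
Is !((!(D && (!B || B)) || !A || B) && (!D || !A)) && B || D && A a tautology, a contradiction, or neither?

neither

!((!(D && (!B || B)) || !A || B) && (!D || !A)) && B || D && A
= !((!D || !A || B) && (!D || !A)) && B || D && A   [complement / identity]
= !(!D || !A) && B || D && A   [absorption]
= D && A && B || D && A   [De Morgan]
= D && A   [absorption]
This depends on A, D, so it is not a constant.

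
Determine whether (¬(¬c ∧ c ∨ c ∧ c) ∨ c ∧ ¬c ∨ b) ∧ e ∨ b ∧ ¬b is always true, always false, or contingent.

(¬(¬c ∧ c ∨ c ∧ c) ∨ c ∧ ¬c ∨ b) ∧ e ∨ b ∧ ¬b
= (¬(¬c ∧ c ∨ c ∧ c) ∨ b) ∧ e ∨ b ∧ ¬b
= (¬(¬c ∧ c ∨ c) ∨ b) ∧ e ∨ b ∧ ¬b
= (¬(¬c ∧ c ∨ c) ∨ b) ∧ e
= (¬c ∨ b) ∧ e
This depends on b, c, e, so it is not a constant.

contingent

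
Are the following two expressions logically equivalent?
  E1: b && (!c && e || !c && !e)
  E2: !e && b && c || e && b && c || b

E1: b && (!c && e || !c && !e)
    = b && !c   (distribution)
E2: !e && b && c || e && b && c || b
    = b && c || b   (distribution)
    = b   (absorption)
These differ: at b=1, c=1, e=0, E1 = 0 but E2 = 1.

No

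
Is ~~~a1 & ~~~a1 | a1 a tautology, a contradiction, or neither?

tautology

~~~a1 & ~~~a1 | a1
= ~~~a1 | a1   (idempotence)
= ~a1 | a1   (double negation)
= 1   (complement)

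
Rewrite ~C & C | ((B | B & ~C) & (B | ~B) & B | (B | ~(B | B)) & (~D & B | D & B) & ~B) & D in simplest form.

B & D

~C & C | ((B | B & ~C) & (B | ~B) & B | (B | ~(B | B)) & (~D & B | D & B) & ~B) & D
= ~C & C | ((B | B & ~C) & (B | ~B) & B | (B | ~(B | B)) & B & ~B) & D
= ~C & C | (B & (B | ~B) & B | (B | ~(B | B)) & B & ~B) & D
= (B & (B | ~B) & B | (B | ~(B | B)) & B & ~B) & D
= (B & (B | ~B) & B | (B | ~B) & B & ~B) & D
= (B | ~B) & B & D
= B & D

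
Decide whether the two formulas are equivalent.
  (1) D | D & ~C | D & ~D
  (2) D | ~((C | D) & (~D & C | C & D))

E1: D | D & ~C | D & ~D
    = D | D & ~C
    = D
E2: D | ~((C | D) & (~D & C | C & D))
    = D | ~((C | D) & C)
    = D | ~C
These differ: at C=0, D=0, E1 = 0 but E2 = 1.

No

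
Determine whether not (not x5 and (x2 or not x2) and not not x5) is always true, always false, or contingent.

not (not x5 and (x2 or not x2) and not not x5)
= not (not x5 and not not x5)   (complement / identity)
= x5 or not x5   (De Morgan)
= True   (complement)

always true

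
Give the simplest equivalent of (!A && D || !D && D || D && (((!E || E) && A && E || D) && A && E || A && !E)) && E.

(!A && D || !D && D || D && (((!E || E) && A && E || D) && A && E || A && !E)) && E
= (!A && D || D && (((!E || E) && A && E || D) && A && E || A && !E)) && E
= (!A && D || D && ((A && E || D) && A && E || A && !E)) && E
= (!A && D || D && (A && E || A && !E)) && E
= (!A && D || D && A) && E
= D && E

D && E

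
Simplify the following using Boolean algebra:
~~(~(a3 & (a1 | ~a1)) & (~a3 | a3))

~~(~(a3 & (a1 | ~a1)) & (~a3 | a3))
= ~~~(a3 & (a1 | ~a1))   — complement / identity
= ~(a3 & (a1 | ~a1))   — double negation
= ~a3   — complement / identity

~a3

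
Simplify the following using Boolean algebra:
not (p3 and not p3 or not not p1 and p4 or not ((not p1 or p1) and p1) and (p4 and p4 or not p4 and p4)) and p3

not (p3 and not p3 or not not p1 and p4 or not ((not p1 or p1) and p1) and (p4 and p4 or not p4 and p4)) and p3
= not (p3 and not p3 or p1 and p4 or not ((not p1 or p1) and p1) and (p4 and p4 or not p4 and p4)) and p3
= not (p3 and not p3 or p1 and p4 or not p1 and (p4 and p4 or not p4 and p4)) and p3
= not (p1 and p4 or not p1 and (p4 and p4 or not p4 and p4)) and p3
= not (p1 and p4 or not p1 and p4) and p3
= not p4 and p3

not p4 and p3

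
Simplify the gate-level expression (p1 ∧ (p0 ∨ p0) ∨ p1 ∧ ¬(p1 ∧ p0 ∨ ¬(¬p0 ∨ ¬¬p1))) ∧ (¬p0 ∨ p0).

(p1 ∧ (p0 ∨ p0) ∨ p1 ∧ ¬(p1 ∧ p0 ∨ ¬(¬p0 ∨ ¬¬p1))) ∧ (¬p0 ∨ p0)
= (p1 ∧ (p0 ∨ p0) ∨ p1 ∧ ¬(p1 ∧ p0 ∨ p0 ∧ ¬p1)) ∧ (¬p0 ∨ p0)
= (p1 ∧ p0 ∨ p1 ∧ ¬(p1 ∧ p0 ∨ p0 ∧ ¬p1)) ∧ (¬p0 ∨ p0)
= (p1 ∧ p0 ∨ p1 ∧ ¬p0) ∧ (¬p0 ∨ p0)
= p1 ∧ (¬p0 ∨ p0)
= p1

p1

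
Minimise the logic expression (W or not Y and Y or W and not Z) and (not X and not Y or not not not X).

W and not X

(W or not Y and Y or W and not Z) and (not X and not Y or not not not X)
= (W or W and not Z) and (not X and not Y or not not not X)   (complement / identity)
= W and (not X and not Y or not not not X)   (absorption)
= W and (not X and not Y or not X)   (double negation)
= W and not X   (absorption)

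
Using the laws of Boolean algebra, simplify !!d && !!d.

d

!!d && !!d
= !!d   — idempotence
= d   — double negation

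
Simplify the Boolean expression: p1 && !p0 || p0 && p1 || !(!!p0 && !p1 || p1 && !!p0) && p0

p1 && !p0 || p0 && p1 || !(!!p0 && !p1 || p1 && !!p0) && p0
= p1 || !(!!p0 && !p1 || p1 && !!p0) && p0   [distribution]
= p1 || !!!p0 && p0   [distribution]
= p1 || !p0 && p0   [double negation]
= p1   [complement / identity]

p1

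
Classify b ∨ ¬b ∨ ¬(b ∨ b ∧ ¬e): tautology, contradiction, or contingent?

b ∨ ¬b ∨ ¬(b ∨ b ∧ ¬e)
= b ∨ ¬b ∨ ¬b
= b ∨ ¬b
= True

tautology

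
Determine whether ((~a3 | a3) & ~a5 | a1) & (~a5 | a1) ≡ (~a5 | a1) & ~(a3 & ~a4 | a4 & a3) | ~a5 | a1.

Yes

E1: ((~a3 | a3) & ~a5 | a1) & (~a5 | a1)
    = (~a5 | a1) & (~a5 | a1)   — complement / identity
    = ~a5 | a1   — idempotence
E2: (~a5 | a1) & ~(a3 & ~a4 | a4 & a3) | ~a5 | a1
    = (~a5 | a1) & ~a3 | ~a5 | a1   — distribution
    = ~a5 | a1   — absorption
Both reduce to ~a5 | a1, so they are equivalent.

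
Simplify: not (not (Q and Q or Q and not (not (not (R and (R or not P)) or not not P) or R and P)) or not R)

not (not (Q and Q or Q and not (not (not (R and (R or not P)) or not not P) or R and P)) or not R)
= not (not (Q and Q or Q and not (R and (R or not P) and not P or R and P)) or not R)
= not (not (Q and Q or Q and not (R and not P or R and P)) or not R)
= not (not (Q and Q or Q and not R) or not R)
= (Q and Q or Q and not R) and R
= (Q or not R) and Q and R
= Q and R

Q and R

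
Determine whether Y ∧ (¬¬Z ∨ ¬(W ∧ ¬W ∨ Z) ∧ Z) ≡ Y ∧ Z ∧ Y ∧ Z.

Yes

E1: Y ∧ (¬¬Z ∨ ¬(W ∧ ¬W ∨ Z) ∧ Z)
    = Y ∧ (¬¬Z ∨ ¬Z ∧ Z)   — complement / identity
    = Y ∧ (Z ∨ ¬Z ∧ Z)   — double negation
    = Y ∧ Z   — complement / identity
E2: Y ∧ Z ∧ Y ∧ Z
    = Y ∧ Z   — idempotence
Both reduce to Y ∧ Z, so they are equivalent.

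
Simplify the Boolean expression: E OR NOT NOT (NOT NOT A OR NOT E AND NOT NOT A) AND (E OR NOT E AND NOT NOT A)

E OR A

E OR NOT NOT (NOT NOT A OR NOT E AND NOT NOT A) AND (E OR NOT E AND NOT NOT A)
= E OR (NOT NOT A OR NOT E AND NOT NOT A) AND (E OR NOT E AND NOT NOT A)   [double negation]
= E OR NOT NOT A AND E OR NOT E AND NOT NOT A   [distribution]
= E OR NOT NOT A   [distribution]
= E OR A   [double negation]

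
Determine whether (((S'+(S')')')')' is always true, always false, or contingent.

(((S'+(S')')')')'
= ((S·S')')'   [De Morgan]
= S·S'   [double negation]
= 0   [complement]

always false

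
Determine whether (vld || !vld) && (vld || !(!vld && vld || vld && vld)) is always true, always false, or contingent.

(vld || !vld) && (vld || !(!vld && vld || vld && vld))
= (vld || !vld) && (vld || !vld)   (distribution)
= vld || !vld   (idempotence)
= true   (complement)

always true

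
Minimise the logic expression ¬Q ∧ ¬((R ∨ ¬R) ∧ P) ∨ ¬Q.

¬Q ∧ ¬((R ∨ ¬R) ∧ P) ∨ ¬Q
= ¬Q ∧ ¬P ∨ ¬Q   (complement / identity)
= ¬Q   (absorption)

¬Q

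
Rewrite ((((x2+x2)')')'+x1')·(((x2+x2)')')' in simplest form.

((((x2+x2)')')'+x1')·(((x2+x2)')')'
= (((x2+x2)')')'   — absorption
= (x2+x2)'   — double negation
= x2'   — idempotence

x2'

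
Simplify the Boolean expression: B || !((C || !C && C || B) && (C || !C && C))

B || !C

B || !((C || !C && C || B) && (C || !C && C))
= B || !(C || !C && C)   (absorption)
= B || !C   (complement / identity)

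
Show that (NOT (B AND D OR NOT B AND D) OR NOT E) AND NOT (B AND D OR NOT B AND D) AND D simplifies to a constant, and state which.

FALSE

(NOT (B AND D OR NOT B AND D) OR NOT E) AND NOT (B AND D OR NOT B AND D) AND D
= NOT (B AND D OR NOT B AND D) AND D   (absorption)
= NOT D AND D   (distribution)
= FALSE   (complement)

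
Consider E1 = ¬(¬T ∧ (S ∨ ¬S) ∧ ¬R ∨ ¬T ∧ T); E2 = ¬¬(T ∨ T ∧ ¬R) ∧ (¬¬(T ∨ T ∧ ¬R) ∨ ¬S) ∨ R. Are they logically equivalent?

E1: ¬(¬T ∧ (S ∨ ¬S) ∧ ¬R ∨ ¬T ∧ T)
    = ¬(¬T ∧ (S ∨ ¬S) ∧ ¬R)   — complement / identity
    = ¬(¬T ∧ ¬R)   — complement / identity
    = T ∨ R   — De Morgan
E2: ¬¬(T ∨ T ∧ ¬R) ∧ (¬¬(T ∨ T ∧ ¬R) ∨ ¬S) ∨ R
    = ¬¬(T ∨ T ∧ ¬R) ∨ R   — absorption
    = ¬¬T ∨ R   — absorption
    = T ∨ R   — double negation
Both reduce to T ∨ R, so they are equivalent.

Yes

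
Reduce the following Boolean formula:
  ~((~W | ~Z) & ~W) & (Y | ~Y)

~((~W | ~Z) & ~W) & (Y | ~Y)
= ~~W & (Y | ~Y)   (absorption)
= ~~W   (complement / identity)
= W   (double negation)

W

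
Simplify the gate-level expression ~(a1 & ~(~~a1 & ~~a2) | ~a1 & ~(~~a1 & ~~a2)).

a1 & a2

~(a1 & ~(~~a1 & ~~a2) | ~a1 & ~(~~a1 & ~~a2))
= ~~(~~a1 & ~~a2)   [distribution]
= ~(~a1 | ~a2)   [De Morgan]
= a1 & a2   [De Morgan]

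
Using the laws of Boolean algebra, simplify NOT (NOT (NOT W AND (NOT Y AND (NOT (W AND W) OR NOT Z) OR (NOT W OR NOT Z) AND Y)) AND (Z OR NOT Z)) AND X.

NOT (NOT (NOT W AND (NOT Y AND (NOT (W AND W) OR NOT Z) OR (NOT W OR NOT Z) AND Y)) AND (Z OR NOT Z)) AND X
= NOT (NOT (NOT W AND (NOT Y AND (NOT W OR NOT Z) OR (NOT W OR NOT Z) AND Y)) AND (Z OR NOT Z)) AND X   — idempotence
= NOT (NOT (NOT W AND (NOT W OR NOT Z)) AND (Z OR NOT Z)) AND X   — distribution
= NOT (NOT NOT W AND (Z OR NOT Z)) AND X   — absorption
= NOT NOT NOT W AND X   — complement / identity
= NOT W AND X   — double negation

NOT W AND X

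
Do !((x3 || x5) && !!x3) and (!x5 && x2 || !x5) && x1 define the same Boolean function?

No

E1: !((x3 || x5) && !!x3)
    = !((x3 || x5) && x3)   [double negation]
    = !x3   [absorption]
E2: (!x5 && x2 || !x5) && x1
    = !x5 && x1   [absorption]
These differ: at x1=0, x2=0, x3=0, x5=0, E1 = 1 but E2 = 0.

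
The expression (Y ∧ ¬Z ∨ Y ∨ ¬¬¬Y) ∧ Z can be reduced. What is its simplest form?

(Y ∧ ¬Z ∨ Y ∨ ¬¬¬Y) ∧ Z
= (Y ∨ ¬¬¬Y) ∧ Z   — absorption
= (Y ∨ ¬Y) ∧ Z   — double negation
= Z   — complement / identity

Z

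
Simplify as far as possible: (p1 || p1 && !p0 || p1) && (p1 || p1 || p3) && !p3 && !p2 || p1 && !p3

p1 && !p3

(p1 || p1 && !p0 || p1) && (p1 || p1 || p3) && !p3 && !p2 || p1 && !p3
= (p1 || p1) && (p1 || p1 || p3) && !p3 && !p2 || p1 && !p3   — absorption
= (p1 || p1) && !p3 && !p2 || p1 && !p3   — absorption
= p1 && !p3 && !p2 || p1 && !p3   — idempotence
= p1 && !p3   — absorption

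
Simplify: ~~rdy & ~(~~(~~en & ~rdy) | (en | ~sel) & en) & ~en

~~rdy & ~(~~(~~en & ~rdy) | (en | ~sel) & en) & ~en
= ~~rdy & ~(~~(en & ~rdy) | (en | ~sel) & en) & ~en   (double negation)
= ~~rdy & ~(en & ~rdy | (en | ~sel) & en) & ~en   (double negation)
= ~~rdy & ~(en & ~rdy | en) & ~en   (absorption)
= ~~rdy & ~en & ~en   (absorption)
= rdy & ~en & ~en   (double negation)
= rdy & ~en   (idempotence)

rdy & ~en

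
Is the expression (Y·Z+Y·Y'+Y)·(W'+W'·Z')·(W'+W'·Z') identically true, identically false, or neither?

neither

(Y·Z+Y·Y'+Y)·(W'+W'·Z')·(W'+W'·Z')
= (Y·Z+Y·Y'+Y)·(W'+W'·Z')   (idempotence)
= (Y·Z+Y)·(W'+W'·Z')   (complement / identity)
= Y·(W'+W'·Z')   (absorption)
= Y·W'   (absorption)
This depends on W, Y, so it is not a constant.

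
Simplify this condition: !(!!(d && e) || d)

!(!!(d && e) || d)
= !(d && e || d)   — double negation
= !d   — absorption

!d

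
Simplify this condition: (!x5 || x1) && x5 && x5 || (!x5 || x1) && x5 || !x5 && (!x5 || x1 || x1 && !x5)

!x5 || x1

(!x5 || x1) && x5 && x5 || (!x5 || x1) && x5 || !x5 && (!x5 || x1 || x1 && !x5)
= (!x5 || x1) && x5 || !x5 && (!x5 || x1 || x1 && !x5)
= (!x5 || x1) && x5 || !x5 && (!x5 || x1)
= !x5 || x1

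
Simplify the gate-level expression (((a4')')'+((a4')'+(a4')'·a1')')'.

a4

(((a4')')'+((a4')'+(a4')'·a1')')'
= (((a4')')'+((a4')')')'   — absorption
= (((a4')')')'   — idempotence
= (a4')'   — double negation
= a4   — double negation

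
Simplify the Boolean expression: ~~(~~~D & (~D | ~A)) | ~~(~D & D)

~~(~~~D & (~D | ~A)) | ~~(~D & D)
= ~~(~~~D & (~D | ~A)) | ~D & D   (double negation)
= ~~(~D & (~D | ~A)) | ~D & D   (double negation)
= ~~~D | ~D & D   (absorption)
= ~~~D   (complement / identity)
= ~D   (double negation)

~D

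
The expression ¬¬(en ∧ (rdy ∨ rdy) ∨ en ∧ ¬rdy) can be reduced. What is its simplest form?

en

¬¬(en ∧ (rdy ∨ rdy) ∨ en ∧ ¬rdy)
= ¬¬(en ∧ rdy ∨ en ∧ ¬rdy)
= ¬¬en
= en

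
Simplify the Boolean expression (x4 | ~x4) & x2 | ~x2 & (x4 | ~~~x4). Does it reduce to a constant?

(x4 | ~x4) & x2 | ~x2 & (x4 | ~~~x4)
= (x4 | ~x4) & x2 | ~x2 & (x4 | ~x4)
= x4 | ~x4
= 1

1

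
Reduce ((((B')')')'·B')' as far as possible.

((((B')')')'·B')'
= ((B')'·B')'   (double negation)
= B'+B   (De Morgan)
= 1   (complement)

1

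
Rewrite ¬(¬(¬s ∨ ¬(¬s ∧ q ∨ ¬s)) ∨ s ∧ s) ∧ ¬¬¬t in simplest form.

¬(¬(¬s ∨ ¬(¬s ∧ q ∨ ¬s)) ∨ s ∧ s) ∧ ¬¬¬t
= ¬(¬(¬s ∨ ¬(¬s ∧ q ∨ ¬s)) ∨ s ∧ s) ∧ ¬t
= ¬(s ∧ (¬s ∧ q ∨ ¬s) ∨ s ∧ s) ∧ ¬t
= ¬(s ∧ ¬s ∨ s ∧ s) ∧ ¬t
= ¬s ∧ ¬t

¬s ∧ ¬t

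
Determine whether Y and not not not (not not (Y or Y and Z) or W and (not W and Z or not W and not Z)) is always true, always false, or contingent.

Y and not not not (not not (Y or Y and Z) or W and (not W and Z or not W and not Z))
= Y and not not not (not not Y or W and (not W and Z or not W and not Z))   — absorption
= Y and not not not (not not Y or W and not W)   — distribution
= Y and not not not not not Y   — complement / identity
= Y and not not not Y   — double negation
= Y and not Y   — double negation
= False   — complement

always false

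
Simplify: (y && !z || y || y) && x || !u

(y && !z || y || y) && x || !u
= (y || y) && x || !u
= y && x || !u

y && x || !u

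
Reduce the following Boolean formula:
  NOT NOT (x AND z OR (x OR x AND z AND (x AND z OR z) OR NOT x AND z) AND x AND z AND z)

x AND z

NOT NOT (x AND z OR (x OR x AND z AND (x AND z OR z) OR NOT x AND z) AND x AND z AND z)
= NOT NOT (x AND z OR (x OR x AND z OR NOT x AND z) AND x AND z AND z)   (absorption)
= NOT NOT (x AND z OR (x OR z) AND x AND z AND z)   (distribution)
= x AND z OR (x OR z) AND x AND z AND z   (double negation)
= x AND z OR x AND z AND z   (absorption)
= x AND z   (absorption)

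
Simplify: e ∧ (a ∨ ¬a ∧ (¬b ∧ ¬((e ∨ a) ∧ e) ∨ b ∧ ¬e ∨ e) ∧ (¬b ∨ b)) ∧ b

e ∧ b

e ∧ (a ∨ ¬a ∧ (¬b ∧ ¬((e ∨ a) ∧ e) ∨ b ∧ ¬e ∨ e) ∧ (¬b ∨ b)) ∧ b
= e ∧ (a ∨ ¬a ∧ (¬b ∧ ¬e ∨ b ∧ ¬e ∨ e) ∧ (¬b ∨ b)) ∧ b   — absorption
= e ∧ (a ∨ ¬a ∧ (¬b ∧ ¬e ∨ b ∧ ¬e ∨ e)) ∧ b   — complement / identity
= e ∧ (a ∨ ¬a ∧ (¬e ∨ e)) ∧ b   — distribution
= e ∧ (a ∨ ¬a) ∧ b   — complement / identity
= e ∧ b   — complement / identity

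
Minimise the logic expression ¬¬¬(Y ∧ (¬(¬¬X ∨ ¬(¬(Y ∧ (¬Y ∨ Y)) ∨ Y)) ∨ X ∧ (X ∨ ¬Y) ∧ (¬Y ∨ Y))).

¬Y

¬¬¬(Y ∧ (¬(¬¬X ∨ ¬(¬(Y ∧ (¬Y ∨ Y)) ∨ Y)) ∨ X ∧ (X ∨ ¬Y) ∧ (¬Y ∨ Y)))
= ¬¬¬(Y ∧ (¬(¬¬X ∨ ¬(¬Y ∨ Y)) ∨ X ∧ (X ∨ ¬Y) ∧ (¬Y ∨ Y)))   [complement / identity]
= ¬¬¬(Y ∧ (¬X ∧ (¬Y ∨ Y) ∨ X ∧ (X ∨ ¬Y) ∧ (¬Y ∨ Y)))   [De Morgan]
= ¬¬¬(Y ∧ (¬X ∧ (¬Y ∨ Y) ∨ X ∧ (¬Y ∨ Y)))   [absorption]
= ¬¬¬(Y ∧ (¬Y ∨ Y))   [distribution]
= ¬¬¬Y   [complement / identity]
= ¬Y   [double negation]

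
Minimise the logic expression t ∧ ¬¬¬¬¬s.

t ∧ ¬¬¬¬¬s
= t ∧ ¬¬¬s   [double negation]
= t ∧ ¬s   [double negation]

t ∧ ¬s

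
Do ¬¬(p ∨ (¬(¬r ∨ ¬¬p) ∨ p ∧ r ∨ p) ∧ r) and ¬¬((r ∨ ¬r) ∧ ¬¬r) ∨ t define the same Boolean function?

No

E1: ¬¬(p ∨ (¬(¬r ∨ ¬¬p) ∨ p ∧ r ∨ p) ∧ r)
    = ¬¬(p ∨ (r ∧ ¬p ∨ p ∧ r ∨ p) ∧ r)   [De Morgan]
    = ¬¬(p ∨ (r ∨ p) ∧ r)   [distribution]
    = p ∨ (r ∨ p) ∧ r   [double negation]
    = p ∨ r   [absorption]
E2: ¬¬((r ∨ ¬r) ∧ ¬¬r) ∨ t
    = ¬¬¬¬r ∨ t   [complement / identity]
    = ¬¬r ∨ t   [double negation]
    = r ∨ t   [double negation]
These differ: at p=1, r=0, t=0, E1 = 1 but E2 = 0.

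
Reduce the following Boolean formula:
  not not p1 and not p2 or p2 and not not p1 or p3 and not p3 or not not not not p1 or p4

not not p1 and not p2 or p2 and not not p1 or p3 and not p3 or not not not not p1 or p4
= not not p1 and not p2 or p2 and not not p1 or not not not not p1 or p4   (complement / identity)
= not not p1 and not p2 or p2 and not not p1 or not not p1 or p4   (double negation)
= not not p1 or not not p1 or p4   (distribution)
= not not p1 or p4   (idempotence)
= p1 or p4   (double negation)

p1 or p4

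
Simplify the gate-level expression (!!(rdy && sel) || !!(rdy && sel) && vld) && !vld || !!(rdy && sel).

rdy && sel

(!!(rdy && sel) || !!(rdy && sel) && vld) && !vld || !!(rdy && sel)
= !!(rdy && sel) && !vld || !!(rdy && sel)
= !!(rdy && sel)
= rdy && sel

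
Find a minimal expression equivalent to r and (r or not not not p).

r

r and (r or not not not p)
= r and (r or not p)   (double negation)
= r   (absorption)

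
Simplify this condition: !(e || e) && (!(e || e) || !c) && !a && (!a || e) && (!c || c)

!(e || e) && (!(e || e) || !c) && !a && (!a || e) && (!c || c)
= !(e || e) && !a && (!a || e) && (!c || c)   [absorption]
= !(e || e) && !a && (!a || e)   [complement / identity]
= !(e || e) && !a   [absorption]
= !e && !a   [idempotence]

!e && !a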